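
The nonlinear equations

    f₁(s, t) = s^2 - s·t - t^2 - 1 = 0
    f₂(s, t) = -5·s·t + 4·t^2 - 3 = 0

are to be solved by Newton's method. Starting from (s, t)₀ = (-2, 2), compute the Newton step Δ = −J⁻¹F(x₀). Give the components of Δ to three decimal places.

(0.818, -0.955)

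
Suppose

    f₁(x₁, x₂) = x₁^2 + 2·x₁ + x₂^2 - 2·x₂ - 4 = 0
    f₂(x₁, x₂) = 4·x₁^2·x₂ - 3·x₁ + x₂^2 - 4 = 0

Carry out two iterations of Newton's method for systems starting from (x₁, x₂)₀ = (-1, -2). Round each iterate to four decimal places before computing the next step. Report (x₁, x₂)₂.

At (-1, -2): F = (3.0000, -5.0000).
Jacobian J = [[2·x₁ + 2, 2·x₂ - 2], [8·x₁·x₂ - 3, 4·x₁^2 + 2·x₂]].
At the point, J = [[0.0000, -6.0000], [13.0000, 0.0000]] (det J = 78.0000).
Solving J·Δ = −F gives Δ = (0.3846, 0.5000).
Then the next iterate is (x₁, x₂)₁ = (-0.6154, -1.5000).
Round to (-0.6154, -1.5000) and repeat: F = (0.397917, -2.176103), J = [[0.7692, -5.0000], [4.3848, -1.485131]].
Δ = (0.5520, 0.1645), so (x₁, x₂)₂ = (-0.0634, -1.3355).

(-0.0634, -1.3355)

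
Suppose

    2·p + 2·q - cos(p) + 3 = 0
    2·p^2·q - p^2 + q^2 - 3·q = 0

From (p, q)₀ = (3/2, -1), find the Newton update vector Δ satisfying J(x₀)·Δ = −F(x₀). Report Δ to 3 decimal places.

(-0.214, -1.644)

At (3/2, -1): F = (3.92926, -2.750).
Jacobian J = [[sin(p) + 2, 2], [4·p·q - 2·p, 2·p^2 + 2·q - 3]].
At the point, J = [[2.99749, 2.000], [-9.000, -0.500]] (det J = 16.50125).
Solving J·Δ = −F gives Δ = (-0.214, -1.644).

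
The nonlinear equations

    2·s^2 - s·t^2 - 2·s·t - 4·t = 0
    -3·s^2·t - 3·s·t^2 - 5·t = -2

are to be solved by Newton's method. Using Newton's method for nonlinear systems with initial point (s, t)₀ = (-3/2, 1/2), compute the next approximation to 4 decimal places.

At (-3/2, 1/2): F = (4.3750, -2.7500).
Jacobian J = [[4·s - t^2 - 2·t, -2·s·t - 2·s - 4], [-6·s·t - 3·t^2, -3·s^2 - 6·s·t - 5]].
At the point, J = [[-7.2500, 0.5000], [3.7500, -7.2500]] (det J = 50.6875).
Solving J·Δ = −F gives Δ = (0.5986, -0.0697).
Then the next iterate is (s, t)₁ = (-0.9014, 0.4303).

(-0.9014, 0.4303)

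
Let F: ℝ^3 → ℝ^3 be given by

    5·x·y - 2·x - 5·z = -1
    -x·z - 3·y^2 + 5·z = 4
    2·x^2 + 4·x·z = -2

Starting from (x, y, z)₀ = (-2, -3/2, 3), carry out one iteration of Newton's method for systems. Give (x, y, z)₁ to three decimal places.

At (-2, -3/2, 3): F = (5.000, 10.250, -14.000).
Jacobian J = [[5·y - 2, 5·x, -5], [-z, -6·y, -x + 5], [4·x + 4·z, 0, 4·x]].
At the point, J = [[-9.500, -10.000, -5.000], [-3.000, 9.000, 7.000], [4.000, 0.000, -8.000]] (det J = 824.000).
Solving J·Δ = −F gives Δ = (1.007, 0.166, -1.246).
Then the next iterate is (x, y, z)₁ = (-0.993, -1.334, 1.754).

(-0.993, -1.334, 1.754)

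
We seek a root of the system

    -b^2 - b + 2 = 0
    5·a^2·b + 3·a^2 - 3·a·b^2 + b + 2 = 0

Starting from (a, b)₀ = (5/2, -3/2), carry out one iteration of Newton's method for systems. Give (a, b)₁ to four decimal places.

(-0.1912, -2.1250)

At (5/2, -3/2): F = (1.2500, -44.5000).
Jacobian J = [[0, -2·b - 1], [10·a·b + 6·a - 3·b^2, 5·a^2 - 6·a·b + 1]].
At the point, J = [[0.0000, 2.0000], [-29.2500, 54.7500]] (det J = 58.5000).
Solving J·Δ = −F gives Δ = (-2.6912, -0.6250).
Then the next iterate is (a, b)₁ = (-0.1912, -2.1250).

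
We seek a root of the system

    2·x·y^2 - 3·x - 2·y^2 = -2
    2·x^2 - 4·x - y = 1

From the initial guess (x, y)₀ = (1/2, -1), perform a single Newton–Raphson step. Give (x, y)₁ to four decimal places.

(-0.2000, -1.1000)

At (1/2, -1): F = (-0.5000, -1.5000).
Jacobian J = [[2·y^2 - 3, 4·x·y - 4·y], [4·x - 4, -1]].
At the point, J = [[-1.0000, 2.0000], [-2.0000, -1.0000]] (det J = 5.0000).
Solving J·Δ = −F gives Δ = (-0.7000, -0.1000).
Then the next iterate is (x, y)₁ = (-0.2000, -1.1000).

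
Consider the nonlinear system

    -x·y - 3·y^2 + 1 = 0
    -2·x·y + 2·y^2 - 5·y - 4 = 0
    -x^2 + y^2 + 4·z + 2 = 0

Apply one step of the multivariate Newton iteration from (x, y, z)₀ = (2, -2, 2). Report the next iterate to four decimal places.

At (2, -2, 2): F = (-7.0000, 22.0000, 10.0000).
Jacobian J = [[-y, -x - 6·y, 0], [-2·y, -2·x + 4·y - 5, 0], [-2·x, 2·y, 4]].
At the point, J = [[2.0000, 10.0000, 0.0000], [4.0000, -17.0000, 0.0000], [-4.0000, -4.0000, 4.0000]] (det J = -296.0000).
Solving J·Δ = −F gives Δ = (-1.3649, 0.9730, -2.8919).
Then the next iterate is (x, y, z)₁ = (0.6351, -1.0270, -0.8919).

(0.6351, -1.0270, -0.8919)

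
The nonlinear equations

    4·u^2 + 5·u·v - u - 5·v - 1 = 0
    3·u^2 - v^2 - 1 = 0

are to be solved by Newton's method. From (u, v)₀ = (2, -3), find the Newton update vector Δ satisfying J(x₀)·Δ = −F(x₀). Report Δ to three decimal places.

(-0.367, 0.400)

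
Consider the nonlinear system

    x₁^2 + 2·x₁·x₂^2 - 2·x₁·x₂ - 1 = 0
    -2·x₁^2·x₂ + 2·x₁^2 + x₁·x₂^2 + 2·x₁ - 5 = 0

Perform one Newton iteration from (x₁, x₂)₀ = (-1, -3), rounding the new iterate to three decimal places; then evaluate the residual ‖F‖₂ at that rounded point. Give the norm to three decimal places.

6.126

At (-1, -3): F = (-24.000, -8.000).
Jacobian J = [[2·x₁ + 2·x₂^2 - 2·x₂, 4·x₁·x₂ - 2·x₁], [-4·x₁·x₂ + 4·x₁ + x₂^2 + 2, -2·x₁^2 + 2·x₁·x₂]].
At the point, J = [[22.000, 14.000], [-5.000, 4.000]] (det J = 158.000).
Solving J·Δ = −F gives Δ = (-0.101, 1.873).
Then the next iterate is (x₁, x₂)₁ = (-1.101, -1.127).
Re-evaluating at (-1.101, -1.127): F = (-5.06628, -3.44371), so ‖F‖₂ = 6.126.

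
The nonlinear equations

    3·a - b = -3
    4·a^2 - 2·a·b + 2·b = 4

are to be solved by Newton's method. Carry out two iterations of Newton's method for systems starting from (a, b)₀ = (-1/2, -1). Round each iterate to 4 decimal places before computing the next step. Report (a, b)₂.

(-1.0571, -0.1714)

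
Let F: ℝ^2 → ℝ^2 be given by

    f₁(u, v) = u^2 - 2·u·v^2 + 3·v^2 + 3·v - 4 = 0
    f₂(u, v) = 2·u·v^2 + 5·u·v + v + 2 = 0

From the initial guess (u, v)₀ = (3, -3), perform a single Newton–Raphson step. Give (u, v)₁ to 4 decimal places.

(0.4463, -2.9831)

At (3, -3): F = (-31.0000, 8.0000).
Jacobian J = [[2·u - 2·v^2, -4·u·v + 6·v + 3], [2·v^2 + 5·v, 4·u·v + 5·u + 1]].
At the point, J = [[-12.0000, 21.0000], [3.0000, -20.0000]] (det J = 177.0000).
Solving J·Δ = −F gives Δ = (-2.5537, 0.0169).
Then the next iterate is (u, v)₁ = (0.4463, -2.9831).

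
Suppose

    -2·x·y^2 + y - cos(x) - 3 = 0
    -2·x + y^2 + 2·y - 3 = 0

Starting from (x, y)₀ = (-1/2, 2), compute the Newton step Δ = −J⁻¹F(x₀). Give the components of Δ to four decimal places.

(-0.4224, -1.1408)

At (-1/2, 2): F = (2.122417, 6.0000).
Jacobian J = [[-2·y^2 + sin(x), -4·x·y + 1], [-2, 2·y + 2]].
At the point, J = [[-8.479426, 5.0000], [-2.0000, 6.0000]] (det J = -40.876553).
Solving J·Δ = −F gives Δ = (-0.4224, -1.1408).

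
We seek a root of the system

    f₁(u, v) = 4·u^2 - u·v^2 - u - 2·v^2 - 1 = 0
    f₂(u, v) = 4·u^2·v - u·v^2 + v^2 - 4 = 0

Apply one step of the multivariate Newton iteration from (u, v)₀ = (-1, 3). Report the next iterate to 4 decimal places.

(-0.8436, 1.6975)

At (-1, 3): F = (-5.0000, 26.0000).
Jacobian J = [[8·u - v^2 - 1, -2·u·v - 4·v], [8·u·v - v^2, 4·u^2 - 2·u·v + 2·v]].
At the point, J = [[-18.0000, -6.0000], [-33.0000, 16.0000]] (det J = -486.0000).
Solving J·Δ = −F gives Δ = (0.1564, -1.3025).
Then the next iterate is (u, v)₁ = (-0.8436, 1.6975).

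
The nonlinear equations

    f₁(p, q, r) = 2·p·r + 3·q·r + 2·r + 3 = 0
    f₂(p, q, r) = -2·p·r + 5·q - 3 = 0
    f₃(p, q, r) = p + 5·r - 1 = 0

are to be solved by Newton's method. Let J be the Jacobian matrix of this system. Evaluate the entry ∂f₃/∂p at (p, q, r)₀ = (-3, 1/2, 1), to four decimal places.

∂f₃/∂p = 1.
At (-3, 1/2, 1) this is 1.0000.

1.0000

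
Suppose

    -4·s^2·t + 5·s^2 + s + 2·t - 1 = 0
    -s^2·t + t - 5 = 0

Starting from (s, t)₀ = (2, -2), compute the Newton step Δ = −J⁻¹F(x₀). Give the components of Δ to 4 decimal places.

At (2, -2): F = (49.0000, 1.0000).
Jacobian J = [[-8·s·t + 10·s + 1, -4·s^2 + 2], [-2·s·t, -s^2 + 1]].
At the point, J = [[53.0000, -14.0000], [8.0000, -3.0000]] (det J = -47.0000).
Solving J·Δ = −F gives Δ = (-2.8298, -7.2128).

(-2.8298, -7.2128)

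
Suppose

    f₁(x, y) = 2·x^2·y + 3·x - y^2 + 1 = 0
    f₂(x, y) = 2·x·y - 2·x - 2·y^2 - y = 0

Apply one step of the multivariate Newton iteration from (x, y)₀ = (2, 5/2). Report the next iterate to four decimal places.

(1.3044, 0.9162)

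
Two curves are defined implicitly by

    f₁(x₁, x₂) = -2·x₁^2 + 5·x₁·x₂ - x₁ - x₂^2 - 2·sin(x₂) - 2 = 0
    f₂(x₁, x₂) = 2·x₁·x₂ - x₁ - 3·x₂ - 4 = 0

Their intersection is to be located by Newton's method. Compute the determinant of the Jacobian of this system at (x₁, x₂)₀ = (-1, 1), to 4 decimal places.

J = [[-4·x₁ + 5·x₂ - 1, 5·x₁ - 2·x₂ - 2·cos(x₂)], [2·x₂ - 1, 2·x₁ - 3]].
At the point, J = [[8.0000, -8.080605], [1.0000, -5.0000]].
det J = -31.9194.

-31.9194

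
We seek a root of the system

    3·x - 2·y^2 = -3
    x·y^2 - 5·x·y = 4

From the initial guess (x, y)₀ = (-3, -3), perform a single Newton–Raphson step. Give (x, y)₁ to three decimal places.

(-2.365, -1.159)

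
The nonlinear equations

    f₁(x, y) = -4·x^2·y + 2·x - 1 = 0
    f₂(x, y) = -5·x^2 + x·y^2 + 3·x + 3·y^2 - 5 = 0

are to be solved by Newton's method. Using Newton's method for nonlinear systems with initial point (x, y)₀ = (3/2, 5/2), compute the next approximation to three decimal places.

(1.040, 1.655)

At (3/2, 5/2): F = (-20.500, 16.375).
Jacobian J = [[-8·x·y + 2, -4·x^2], [-10·x + y^2 + 3, 2·x·y + 6·y]].
At the point, J = [[-28.000, -9.000], [-5.750, 22.500]] (det J = -681.750).
Solving J·Δ = −F gives Δ = (-0.460, -0.845).
Then the next iterate is (x, y)₁ = (1.040, 1.655).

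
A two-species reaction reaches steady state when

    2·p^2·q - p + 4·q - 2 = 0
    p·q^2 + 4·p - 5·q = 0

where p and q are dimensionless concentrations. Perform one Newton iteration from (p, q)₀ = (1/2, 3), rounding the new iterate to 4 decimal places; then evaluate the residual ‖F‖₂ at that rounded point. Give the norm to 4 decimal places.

1.9937

At (1/2, 3): F = (11.0000, -8.5000).
Jacobian J = [[4·p·q - 1, 2·p^2 + 4], [q^2 + 4, 2·p·q - 5]].
At the point, J = [[5.0000, 4.5000], [13.0000, -2.0000]] (det J = -68.5000).
Solving J·Δ = −F gives Δ = (0.2372, -2.7080).
Then the next iterate is (p, q)₁ = (0.7372, 0.2920).
Re-evaluating at (0.7372, 0.2920): F = (-1.251817, 1.551657), so ‖F‖₂ = 1.9937.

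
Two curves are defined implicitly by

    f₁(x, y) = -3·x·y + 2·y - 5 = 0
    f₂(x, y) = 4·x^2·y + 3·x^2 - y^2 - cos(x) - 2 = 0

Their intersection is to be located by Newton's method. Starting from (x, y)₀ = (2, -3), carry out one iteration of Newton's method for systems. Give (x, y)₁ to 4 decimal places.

(2.5610, 0.0123)

At (2, -3): F = (7.0000, -46.583853).
Jacobian J = [[-3·y, -3·x + 2], [8·x·y + 6·x + sin(x), 4·x^2 - 2·y]].
At the point, J = [[9.0000, -4.0000], [-35.090703, 22.0000]] (det J = 57.637190).
Solving J·Δ = −F gives Δ = (0.5610, 3.0123).
Then the next iterate is (x, y)₁ = (2.5610, 0.0123).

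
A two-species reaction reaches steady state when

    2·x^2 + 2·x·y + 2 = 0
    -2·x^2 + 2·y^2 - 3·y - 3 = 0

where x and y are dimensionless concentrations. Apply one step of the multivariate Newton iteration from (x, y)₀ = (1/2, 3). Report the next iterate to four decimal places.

At (1/2, 3): F = (5.5000, 5.5000).
Jacobian J = [[4·x + 2·y, 2·x], [-4·x, 4·y - 3]].
At the point, J = [[8.0000, 1.0000], [-2.0000, 9.0000]] (det J = 74.0000).
Solving J·Δ = −F gives Δ = (-0.5946, -0.7432).
Then the next iterate is (x, y)₁ = (-0.0946, 2.2568).

(-0.0946, 2.2568)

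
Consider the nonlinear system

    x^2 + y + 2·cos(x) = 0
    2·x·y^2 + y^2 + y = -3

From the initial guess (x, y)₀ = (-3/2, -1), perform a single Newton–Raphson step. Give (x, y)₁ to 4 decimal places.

(-0.5096, -1.3961)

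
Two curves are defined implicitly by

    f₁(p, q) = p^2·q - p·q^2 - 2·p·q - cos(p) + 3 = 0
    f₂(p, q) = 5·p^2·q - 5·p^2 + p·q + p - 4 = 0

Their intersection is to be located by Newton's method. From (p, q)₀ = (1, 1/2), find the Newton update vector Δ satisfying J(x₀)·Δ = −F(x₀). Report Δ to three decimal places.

(0.075, 0.877)

At (1, 1/2): F = (1.70970, -5.000).
Jacobian J = [[2·p·q - q^2 - 2·q + sin(p), p^2 - 2·p·q - 2·p], [10·p·q - 10·p + q + 1, 5·p^2 + p]].
At the point, J = [[0.59147, -2.000], [-3.500, 6.000]] (det J = -3.45117).
Solving J·Δ = −F gives Δ = (0.075, 0.877).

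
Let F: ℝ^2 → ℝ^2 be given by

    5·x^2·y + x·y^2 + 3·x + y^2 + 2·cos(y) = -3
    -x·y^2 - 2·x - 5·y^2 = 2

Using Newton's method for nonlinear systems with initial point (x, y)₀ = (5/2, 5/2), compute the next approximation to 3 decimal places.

At (5/2, 5/2): F = (108.89771, -53.875).
Jacobian J = [[10·x·y + y^2 + 3, 5·x^2 + 2·x·y + 2·y - 2·sin(y)], [-y^2 - 2, -2·x·y - 10·y]].
At the point, J = [[71.750, 47.55306], [-8.250, -37.500]] (det J = -2298.31229).
Solving J·Δ = −F gives Δ = (-0.662, -1.291).
Then the next iterate is (x, y)₁ = (1.838, 1.209).

(1.838, 1.209)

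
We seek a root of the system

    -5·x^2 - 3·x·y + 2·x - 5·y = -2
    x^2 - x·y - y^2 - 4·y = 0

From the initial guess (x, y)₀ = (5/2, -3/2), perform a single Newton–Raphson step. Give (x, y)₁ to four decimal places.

(1.1909, -0.0026)

At (5/2, -3/2): F = (-5.5000, 13.7500).
Jacobian J = [[-10·x - 3·y + 2, -3·x - 5], [2·x - y, -x - 2·y - 4]].
At the point, J = [[-18.5000, -12.5000], [6.5000, -3.5000]] (det J = 146.0000).
Solving J·Δ = −F gives Δ = (-1.3091, 1.4974).
Then the next iterate is (x, y)₁ = (1.1909, -0.0026).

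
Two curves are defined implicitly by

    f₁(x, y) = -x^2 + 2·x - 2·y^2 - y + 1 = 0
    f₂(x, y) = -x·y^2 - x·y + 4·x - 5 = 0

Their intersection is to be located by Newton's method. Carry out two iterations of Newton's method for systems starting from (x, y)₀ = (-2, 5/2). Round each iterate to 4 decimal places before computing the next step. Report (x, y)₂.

At (-2, 5/2): F = (-22.0000, 4.5000).
Jacobian J = [[-2·x + 2, -4·y - 1], [-y^2 - y + 4, -2·x·y - x]].
At the point, J = [[6.0000, -11.0000], [-4.7500, 12.0000]] (det J = 19.7500).
Solving J·Δ = −F gives Δ = (10.8608, 3.9241).
Then the next iterate is (x, y)₁ = (8.8608, 6.4241).
Round to (8.8608, 6.4241) and repeat: F = (-148.754398, -392.156359), J = [[-15.7216, -26.6964], [-43.693161, -122.706131]].
Δ = (-10.2059, 0.4382), so (x, y)₂ = (-1.3451, 6.8623).

(-1.3451, 6.8623)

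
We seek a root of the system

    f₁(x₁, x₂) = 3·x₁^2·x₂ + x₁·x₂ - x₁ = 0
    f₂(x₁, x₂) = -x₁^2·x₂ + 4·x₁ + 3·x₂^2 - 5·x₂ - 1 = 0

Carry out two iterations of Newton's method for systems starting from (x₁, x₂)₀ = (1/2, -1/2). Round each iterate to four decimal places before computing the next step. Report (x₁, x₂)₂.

(-0.0499, -0.2220)

At (1/2, -1/2): F = (-1.1250, 4.3750).
Jacobian J = [[6·x₁·x₂ + x₂ - 1, 3·x₁^2 + x₁], [-2·x₁·x₂ + 4, -x₁^2 + 6·x₂ - 5]].
At the point, J = [[-3.0000, 1.2500], [4.5000, -8.2500]] (det J = 19.1250).
Solving J·Δ = −F gives Δ = (-0.1993, 0.4216).
Then the next iterate is (x₁, x₂)₁ = (0.3007, -0.0784).
Round to (0.3007, -0.0784) and repeat: F = (-0.345542, 0.620329), J = [[-1.219849, 0.571961], [4.047150, -5.560820]].
Δ = (-0.3506, -0.1436), so (x₁, x₂)₂ = (-0.0499, -0.2220).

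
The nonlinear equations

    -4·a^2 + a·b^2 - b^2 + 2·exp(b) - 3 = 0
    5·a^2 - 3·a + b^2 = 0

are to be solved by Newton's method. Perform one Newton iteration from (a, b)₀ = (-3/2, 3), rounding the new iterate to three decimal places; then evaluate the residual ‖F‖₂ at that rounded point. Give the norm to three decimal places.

At (-3/2, 3): F = (5.67107, 24.750).
Jacobian J = [[-8·a + b^2, 2·a·b - 2·b + 2·exp(b)], [10·a - 3, 2·b]].
At the point, J = [[21.000, 25.17107], [-18.000, 6.000]] (det J = 579.07933).
Solving J·Δ = −F gives Δ = (1.017, -1.074).
Then the next iterate is (a, b)₁ = (-0.483, 1.926).
Re-evaluating at (-0.483, 1.926): F = (4.28971, 6.32492), so ‖F‖₂ = 7.642.

7.642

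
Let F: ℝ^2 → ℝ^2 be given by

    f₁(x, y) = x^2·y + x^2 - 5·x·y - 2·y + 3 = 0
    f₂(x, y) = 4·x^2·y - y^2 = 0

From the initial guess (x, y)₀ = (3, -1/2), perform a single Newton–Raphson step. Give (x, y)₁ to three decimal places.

At (3, -1/2): F = (16.000, -18.250).
Jacobian J = [[2·x·y + 2·x - 5·y, x^2 - 5·x - 2], [8·x·y, 4·x^2 - 2·y]].
At the point, J = [[5.500, -8.000], [-12.000, 37.000]] (det J = 107.500).
Solving J·Δ = −F gives Δ = (-4.149, -0.852).
Then the next iterate is (x, y)₁ = (-1.149, -1.352).

(-1.149, -1.352)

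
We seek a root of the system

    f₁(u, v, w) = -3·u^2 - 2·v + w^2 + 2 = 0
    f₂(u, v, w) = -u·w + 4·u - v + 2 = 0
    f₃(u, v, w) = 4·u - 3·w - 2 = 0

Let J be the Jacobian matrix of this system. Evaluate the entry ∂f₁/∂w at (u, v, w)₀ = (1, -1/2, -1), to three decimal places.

∂f₁/∂w = 2·w.
At (1, -1/2, -1) this is -2.000.

-2.000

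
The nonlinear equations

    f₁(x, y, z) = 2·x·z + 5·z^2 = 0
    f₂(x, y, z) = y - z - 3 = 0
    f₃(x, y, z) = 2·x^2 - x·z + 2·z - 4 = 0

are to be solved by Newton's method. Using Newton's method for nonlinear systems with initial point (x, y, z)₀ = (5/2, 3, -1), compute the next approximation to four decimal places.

At (5/2, 3, -1): F = (0.0000, 1.0000, 9.0000).
Jacobian J = [[2·z, 0, 2·x + 10·z], [0, 1, -1], [4·x - z, 0, -x + 2]].
At the point, J = [[-2.0000, 0.0000, -5.0000], [0.0000, 1.0000, -1.0000], [11.0000, 0.0000, -0.5000]] (det J = 56.0000).
Solving J·Δ = −F gives Δ = (-0.8036, -0.6786, 0.3214).
Then the next iterate is (x, y, z)₁ = (1.6964, 2.3214, -0.6786).

(1.6964, 2.3214, -0.6786)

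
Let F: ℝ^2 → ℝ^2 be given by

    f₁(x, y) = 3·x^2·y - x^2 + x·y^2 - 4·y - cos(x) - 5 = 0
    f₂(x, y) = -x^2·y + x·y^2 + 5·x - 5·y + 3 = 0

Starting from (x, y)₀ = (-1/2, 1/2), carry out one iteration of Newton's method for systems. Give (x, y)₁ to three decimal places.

(-1.931, -1.322)

At (-1/2, 1/2): F = (-7.87758, -2.250).
Jacobian J = [[6·x·y - 2·x + y^2 + sin(x), 3·x^2 + 2·x·y - 4], [-2·x·y + y^2 + 5, -x^2 + 2·x·y - 5]].
At the point, J = [[-0.72943, -3.750], [5.750, -5.750]] (det J = 25.75670).
Solving J·Δ = −F gives Δ = (-1.431, -1.822).
Then the next iterate is (x, y)₁ = (-1.931, -1.322).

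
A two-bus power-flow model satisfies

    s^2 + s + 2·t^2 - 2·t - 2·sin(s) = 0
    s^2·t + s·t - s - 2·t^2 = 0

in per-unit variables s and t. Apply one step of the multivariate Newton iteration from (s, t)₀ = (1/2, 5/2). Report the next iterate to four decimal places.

(1.1291, 1.5694)

At (1/2, 5/2): F = (7.291149, -11.1250).
Jacobian J = [[2·s - 2·cos(s) + 1, 4·t - 2], [2·s·t + t - 1, s^2 + s - 4·t]].
At the point, J = [[0.244835, 8.0000], [4.0000, -9.2500]] (det J = -34.264723).
Solving J·Δ = −F gives Δ = (0.6291, -0.9306).
Then the next iterate is (s, t)₁ = (1.1291, 1.5694).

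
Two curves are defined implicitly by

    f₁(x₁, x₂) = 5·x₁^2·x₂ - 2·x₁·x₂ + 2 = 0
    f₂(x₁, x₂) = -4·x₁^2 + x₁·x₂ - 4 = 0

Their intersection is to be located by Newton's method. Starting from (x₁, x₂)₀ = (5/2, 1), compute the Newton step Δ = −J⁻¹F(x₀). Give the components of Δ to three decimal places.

(-1.378, 0.131)

At (5/2, 1): F = (28.250, -26.500).
Jacobian J = [[10·x₁·x₂ - 2·x₂, 5·x₁^2 - 2·x₁], [-8·x₁ + x₂, x₁]].
At the point, J = [[23.000, 26.250], [-19.000, 2.500]] (det J = 556.250).
Solving J·Δ = −F gives Δ = (-1.378, 0.131).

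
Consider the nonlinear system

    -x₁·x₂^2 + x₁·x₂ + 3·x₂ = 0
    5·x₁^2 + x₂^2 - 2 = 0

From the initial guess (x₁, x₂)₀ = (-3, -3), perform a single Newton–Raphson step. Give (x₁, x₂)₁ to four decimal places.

(-1.3462, -2.6026)

At (-3, -3): F = (27.0000, 52.0000).
Jacobian J = [[-x₂^2 + x₂, -2·x₁·x₂ + x₁ + 3], [10·x₁, 2·x₂]].
At the point, J = [[-12.0000, -18.0000], [-30.0000, -6.0000]] (det J = -468.0000).
Solving J·Δ = −F gives Δ = (1.6538, 0.3974).
Then the next iterate is (x₁, x₂)₁ = (-1.3462, -2.6026).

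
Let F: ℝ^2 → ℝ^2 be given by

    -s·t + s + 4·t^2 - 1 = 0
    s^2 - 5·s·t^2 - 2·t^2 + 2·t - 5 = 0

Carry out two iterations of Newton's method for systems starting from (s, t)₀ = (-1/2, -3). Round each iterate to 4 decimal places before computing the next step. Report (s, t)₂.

At (-1/2, -3): F = (33.0000, -6.2500).
Jacobian J = [[-t + 1, -s + 8·t], [2·s - 5·t^2, -10·s·t - 4·t + 2]].
At the point, J = [[4.0000, -23.5000], [-46.0000, -1.0000]] (det J = -1085.0000).
Solving J·Δ = −F gives Δ = (-0.1658, 1.3760).
Then the next iterate is (s, t)₁ = (-0.6658, -1.6240).
Round to (-0.6658, -1.6240) and repeat: F = (7.802445, -4.299638), J = [[2.6240, -12.3262], [-14.518480, -2.316592]].
Δ = (-0.3841, 0.5512), so (s, t)₂ = (-1.0499, -1.0728).

(-1.0499, -1.0728)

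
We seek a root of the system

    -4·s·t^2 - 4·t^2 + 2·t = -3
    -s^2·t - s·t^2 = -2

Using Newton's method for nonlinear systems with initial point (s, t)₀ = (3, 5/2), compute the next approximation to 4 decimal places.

(2.1929, 1.5792)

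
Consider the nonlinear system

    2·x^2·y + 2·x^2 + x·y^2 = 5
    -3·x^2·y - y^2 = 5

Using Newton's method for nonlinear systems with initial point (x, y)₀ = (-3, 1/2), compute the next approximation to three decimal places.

At (-3, 1/2): F = (21.250, -18.750).
Jacobian J = [[4·x·y + 4·x + y^2, 2·x^2 + 2·x·y], [-6·x·y, -3·x^2 - 2·y]].
At the point, J = [[-17.750, 15.000], [9.000, -28.000]] (det J = 362.000).
Solving J·Δ = −F gives Δ = (0.867, -0.391).
Then the next iterate is (x, y)₁ = (-2.133, 0.109).

(-2.133, 0.109)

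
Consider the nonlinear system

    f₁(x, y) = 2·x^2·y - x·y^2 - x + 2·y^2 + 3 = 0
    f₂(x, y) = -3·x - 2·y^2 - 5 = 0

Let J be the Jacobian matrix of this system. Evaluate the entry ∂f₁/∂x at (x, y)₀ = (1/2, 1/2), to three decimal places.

-0.250

∂f₁/∂x = 4·x·y - y^2 - 1.
At (1/2, 1/2) this is -0.250.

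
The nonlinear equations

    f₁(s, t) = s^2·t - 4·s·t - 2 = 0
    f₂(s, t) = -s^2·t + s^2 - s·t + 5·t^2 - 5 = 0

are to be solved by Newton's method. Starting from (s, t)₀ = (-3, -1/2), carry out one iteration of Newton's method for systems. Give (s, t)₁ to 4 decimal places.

(-2.7105, 0.0263)

At (-3, -1/2): F = (-12.5000, 8.2500).
Jacobian J = [[2·s·t - 4·t, s^2 - 4·s], [-2·s·t + 2·s - t, -s^2 - s + 10·t]].
At the point, J = [[5.0000, 21.0000], [-8.5000, -11.0000]] (det J = 123.5000).
Solving J·Δ = −F gives Δ = (0.2895, 0.5263).
Then the next iterate is (s, t)₁ = (-2.7105, 0.0263).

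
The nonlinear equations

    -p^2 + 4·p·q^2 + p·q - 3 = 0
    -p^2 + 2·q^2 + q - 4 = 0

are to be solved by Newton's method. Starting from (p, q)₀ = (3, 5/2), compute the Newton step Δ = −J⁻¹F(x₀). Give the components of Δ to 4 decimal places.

(-1.0570, -0.7583)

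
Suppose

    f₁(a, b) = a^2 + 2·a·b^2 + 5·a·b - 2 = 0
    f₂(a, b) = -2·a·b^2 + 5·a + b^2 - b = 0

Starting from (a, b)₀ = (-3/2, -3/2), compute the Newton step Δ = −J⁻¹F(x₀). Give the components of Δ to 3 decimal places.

(0.858, 0.264)

At (-3/2, -3/2): F = (4.750, 3.000).
Jacobian J = [[2·a + 2·b^2 + 5·b, 4·a·b + 5·a], [-2·b^2 + 5, -4·a·b + 2·b - 1]].
At the point, J = [[-6.000, 1.500], [0.500, -13.000]] (det J = 77.250).
Solving J·Δ = −F gives Δ = (0.858, 0.264).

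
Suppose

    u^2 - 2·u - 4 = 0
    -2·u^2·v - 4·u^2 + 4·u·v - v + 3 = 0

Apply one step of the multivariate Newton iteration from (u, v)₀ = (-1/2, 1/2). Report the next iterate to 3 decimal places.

(-1.417, -1.262)

At (-1/2, 1/2): F = (-2.750, 0.250).
Jacobian J = [[2·u - 2, 0], [-4·u·v - 8·u + 4·v, -2·u^2 + 4·u - 1]].
At the point, J = [[-3.000, 0.000], [7.000, -3.500]] (det J = 10.500).
Solving J·Δ = −F gives Δ = (-0.917, -1.762).
Then the next iterate is (u, v)₁ = (-1.417, -1.262).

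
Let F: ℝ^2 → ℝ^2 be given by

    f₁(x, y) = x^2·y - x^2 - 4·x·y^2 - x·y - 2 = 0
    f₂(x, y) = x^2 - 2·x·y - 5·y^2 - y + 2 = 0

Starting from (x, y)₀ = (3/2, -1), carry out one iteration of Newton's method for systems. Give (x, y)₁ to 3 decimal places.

At (3/2, -1): F = (-11.000, 3.250).
Jacobian J = [[2·x·y - 2·x - 4·y^2 - y, x^2 - 8·x·y - x], [2·x - 2·y, -2·x - 10·y - 1]].
At the point, J = [[-9.000, 12.750], [5.000, 6.000]] (det J = -117.750).
Solving J·Δ = −F gives Δ = (-0.912, 0.219).
Then the next iterate is (x, y)₁ = (0.588, -0.781).

(0.588, -0.781)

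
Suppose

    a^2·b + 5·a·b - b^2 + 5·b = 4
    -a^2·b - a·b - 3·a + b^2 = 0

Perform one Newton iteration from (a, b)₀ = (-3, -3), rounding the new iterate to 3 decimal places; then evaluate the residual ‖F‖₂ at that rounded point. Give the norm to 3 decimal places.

At (-3, -3): F = (-10.000, 36.000).
Jacobian J = [[2·a·b + 5·b, a^2 + 5·a - 2·b + 5], [-2·a·b - b - 3, -a^2 - a + 2·b]].
At the point, J = [[3.000, 5.000], [-18.000, -12.000]] (det J = 54.000).
Solving J·Δ = −F gives Δ = (1.111, 1.333).
Then the next iterate is (a, b)₁ = (-1.889, -1.667).
Re-evaluating at (-1.889, -1.667): F = (-5.31747, 11.24532), so ‖F‖₂ = 12.439.

12.439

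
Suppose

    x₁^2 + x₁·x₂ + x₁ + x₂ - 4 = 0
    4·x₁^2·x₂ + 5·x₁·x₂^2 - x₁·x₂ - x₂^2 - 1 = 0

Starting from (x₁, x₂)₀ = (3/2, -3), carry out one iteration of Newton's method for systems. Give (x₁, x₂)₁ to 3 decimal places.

(4.047, -0.919)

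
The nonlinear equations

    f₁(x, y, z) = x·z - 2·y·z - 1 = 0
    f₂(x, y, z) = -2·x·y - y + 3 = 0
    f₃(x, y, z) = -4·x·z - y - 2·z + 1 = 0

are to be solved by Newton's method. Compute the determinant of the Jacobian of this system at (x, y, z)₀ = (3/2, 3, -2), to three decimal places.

J = [[z, -2·z, x - 2·y], [-2·y, -2·x - 1, 0], [-4·z, -1, -4·x - 2]].
At the point, J = [[-2.000, 4.000, -4.500], [-6.000, -4.000, 0.000], [8.000, -1.000, -8.000]].
det J = -427.000.

-427.000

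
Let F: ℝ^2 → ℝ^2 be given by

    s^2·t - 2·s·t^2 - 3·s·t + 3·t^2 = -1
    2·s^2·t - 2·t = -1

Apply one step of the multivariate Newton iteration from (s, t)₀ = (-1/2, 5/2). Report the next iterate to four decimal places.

(-0.6000, 1.0000)

At (-1/2, 5/2): F = (30.3750, -2.7500).
Jacobian J = [[2·s·t - 2·t^2 - 3·t, s^2 - 4·s·t - 3·s + 6·t], [4·s·t, 2·s^2 - 2]].
At the point, J = [[-22.5000, 21.7500], [-5.0000, -1.5000]] (det J = 142.5000).
Solving J·Δ = −F gives Δ = (-0.1000, -1.5000).
Then the next iterate is (s, t)₁ = (-0.6000, 1.0000).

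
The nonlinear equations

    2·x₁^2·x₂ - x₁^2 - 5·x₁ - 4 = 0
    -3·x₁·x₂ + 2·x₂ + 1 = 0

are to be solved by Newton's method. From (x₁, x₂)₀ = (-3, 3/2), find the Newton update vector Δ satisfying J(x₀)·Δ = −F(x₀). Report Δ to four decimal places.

(0.0377, -1.5755)

At (-3, 3/2): F = (29.0000, 17.5000).
Jacobian J = [[4·x₁·x₂ - 2·x₁ - 5, 2·x₁^2], [-3·x₂, -3·x₁ + 2]].
At the point, J = [[-17.0000, 18.0000], [-4.5000, 11.0000]] (det J = -106.0000).
Solving J·Δ = −F gives Δ = (0.0377, -1.5755).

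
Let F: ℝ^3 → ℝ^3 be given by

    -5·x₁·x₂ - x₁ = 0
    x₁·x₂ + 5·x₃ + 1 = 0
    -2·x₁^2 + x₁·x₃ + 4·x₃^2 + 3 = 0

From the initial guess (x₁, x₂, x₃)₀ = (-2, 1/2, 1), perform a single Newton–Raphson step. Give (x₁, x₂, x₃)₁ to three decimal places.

(-0.844, 0.205, -0.234)

At (-2, 1/2, 1): F = (7.000, 5.000, -3.000).
Jacobian J = [[-5·x₂ - 1, -5·x₁, 0], [x₂, x₁, 5], [-4·x₁ + x₃, 0, x₁ + 8·x₃]].
At the point, J = [[-3.500, 10.000, 0.000], [0.500, -2.000, 5.000], [9.000, 0.000, 6.000]] (det J = 462.000).
Solving J·Δ = −F gives Δ = (1.156, -0.295, -1.234).
Then the next iterate is (x₁, x₂, x₃)₁ = (-0.844, 0.205, -0.234).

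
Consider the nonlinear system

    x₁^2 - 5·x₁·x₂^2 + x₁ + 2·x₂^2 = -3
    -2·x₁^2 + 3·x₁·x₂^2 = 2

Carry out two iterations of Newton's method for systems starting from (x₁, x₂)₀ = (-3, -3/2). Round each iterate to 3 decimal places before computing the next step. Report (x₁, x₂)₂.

(-0.678, -0.648)

At (-3, -3/2): F = (47.250, -40.250).
Jacobian J = [[2·x₁ - 5·x₂^2 + 1, -10·x₁·x₂ + 4·x₂], [-4·x₁ + 3·x₂^2, 6·x₁·x₂]].
At the point, J = [[-16.250, -51.000], [18.750, 27.000]] (det J = 517.500).
Solving J·Δ = −F gives Δ = (1.501, 0.448).
Then the next iterate is (x₁, x₂)₁ = (-1.499, -1.052).
Round to (-1.499, -1.052) and repeat: F = (14.25616, -11.47085), J = [[-7.53152, -19.97748], [9.31611, 9.46169]].
Δ = (0.821, 0.404), so (x₁, x₂)₂ = (-0.678, -0.648).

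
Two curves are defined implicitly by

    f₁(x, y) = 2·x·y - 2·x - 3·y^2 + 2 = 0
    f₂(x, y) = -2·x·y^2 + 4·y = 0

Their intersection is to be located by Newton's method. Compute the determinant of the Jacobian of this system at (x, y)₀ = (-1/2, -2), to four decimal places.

88.0000

J = [[2·y - 2, 2·x - 6·y], [-2·y^2, -4·x·y + 4]].
At the point, J = [[-6.0000, 11.0000], [-8.0000, 0.0000]].
det J = 88.0000.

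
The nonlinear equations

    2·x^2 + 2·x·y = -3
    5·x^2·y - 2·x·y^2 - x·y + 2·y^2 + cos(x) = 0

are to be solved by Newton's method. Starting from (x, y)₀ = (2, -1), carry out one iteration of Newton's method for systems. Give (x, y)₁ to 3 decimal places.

At (2, -1): F = (7.000, -20.41615).
Jacobian J = [[4·x + 2·y, 2·x], [10·x·y - 2·y^2 - y - sin(x), 5·x^2 - 4·x·y - x + 4·y]].
At the point, J = [[6.000, 4.000], [-21.90930, 22.000]] (det J = 219.63719).
Solving J·Δ = −F gives Δ = (-1.073, -0.141).
Then the next iterate is (x, y)₁ = (0.927, -1.141).

(0.927, -1.141)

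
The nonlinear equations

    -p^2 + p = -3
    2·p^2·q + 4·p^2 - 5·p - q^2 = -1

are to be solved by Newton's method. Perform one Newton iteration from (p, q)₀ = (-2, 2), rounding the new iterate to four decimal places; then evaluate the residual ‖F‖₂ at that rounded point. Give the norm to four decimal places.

2.4031

At (-2, 2): F = (-3.0000, 39.0000).
Jacobian J = [[-2·p + 1, 0], [4·p·q + 8·p - 5, 2·p^2 - 2·q]].
At the point, J = [[5.0000, 0.0000], [-37.0000, 4.0000]] (det J = 20.0000).
Solving J·Δ = −F gives Δ = (0.6000, -4.2000).
Then the next iterate is (p, q)₁ = (-1.4000, -2.2000).
Re-evaluating at (-1.4000, -2.2000): F = (-0.3600, 2.3760), so ‖F‖₂ = 2.4031.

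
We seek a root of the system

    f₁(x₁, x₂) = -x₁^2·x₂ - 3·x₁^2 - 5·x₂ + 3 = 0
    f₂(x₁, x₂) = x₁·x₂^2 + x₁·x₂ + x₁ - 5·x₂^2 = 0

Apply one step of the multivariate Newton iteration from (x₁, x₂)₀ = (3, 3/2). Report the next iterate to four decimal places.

At (3, 3/2): F = (-45.0000, 3.0000).
Jacobian J = [[-2·x₁·x₂ - 6·x₁, -x₁^2 - 5], [x₂^2 + x₂ + 1, 2·x₁·x₂ + x₁ - 10·x₂]].
At the point, J = [[-27.0000, -14.0000], [4.7500, -3.0000]] (det J = 147.5000).
Solving J·Δ = −F gives Δ = (-1.2000, -0.9000).
Then the next iterate is (x₁, x₂)₁ = (1.8000, 0.6000).

(1.8000, 0.6000)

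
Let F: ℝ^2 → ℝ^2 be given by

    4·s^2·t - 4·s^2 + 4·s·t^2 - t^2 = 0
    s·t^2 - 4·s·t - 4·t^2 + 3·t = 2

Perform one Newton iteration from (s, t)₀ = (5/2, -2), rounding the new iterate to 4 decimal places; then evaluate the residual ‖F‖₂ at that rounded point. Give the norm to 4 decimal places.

10.1265

At (5/2, -2): F = (-39.0000, 6.0000).
Jacobian J = [[8·s·t - 8·s + 4·t^2, 4·s^2 + 8·s·t - 2·t], [t^2 - 4·t, 2·s·t - 4·s - 8·t + 3]].
At the point, J = [[-44.0000, -11.0000], [12.0000, -1.0000]] (det J = 176.0000).
Solving J·Δ = −F gives Δ = (-0.5966, -1.1591).
Then the next iterate is (s, t)₁ = (1.9034, -3.1591).
Re-evaluating at (1.9034, -3.1591): F = (5.730613, -8.349061), so ‖F‖₂ = 10.1265.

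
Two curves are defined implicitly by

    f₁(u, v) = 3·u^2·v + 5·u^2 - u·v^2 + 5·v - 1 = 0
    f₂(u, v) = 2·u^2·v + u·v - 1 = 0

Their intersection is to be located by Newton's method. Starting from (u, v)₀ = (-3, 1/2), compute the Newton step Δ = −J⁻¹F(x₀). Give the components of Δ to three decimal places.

At (-3, 1/2): F = (60.750, 6.500).
Jacobian J = [[6·u·v + 10·u - v^2, 3·u^2 - 2·u·v + 5], [4·u·v + v, 2·u^2 + u]].
At the point, J = [[-39.250, 35.000], [-5.500, 15.000]] (det J = -396.250).
Solving J·Δ = −F gives Δ = (1.726, 0.199).

(1.726, 0.199)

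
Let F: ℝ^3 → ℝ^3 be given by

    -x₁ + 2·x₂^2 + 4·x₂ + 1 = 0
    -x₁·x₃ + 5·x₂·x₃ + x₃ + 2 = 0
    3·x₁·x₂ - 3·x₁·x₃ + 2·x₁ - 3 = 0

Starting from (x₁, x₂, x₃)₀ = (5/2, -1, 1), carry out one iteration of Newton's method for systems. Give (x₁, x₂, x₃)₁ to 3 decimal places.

At (5/2, -1, 1): F = (-3.500, -4.500, -13.000).
Jacobian J = [[-1, 4·x₂ + 4, 0], [-x₃, 5·x₃, -x₁ + 5·x₂ + 1], [3·x₂ - 3·x₃ + 2, 3·x₁, -3·x₁]].
At the point, J = [[-1.000, 0.000, 0.000], [-1.000, 5.000, -6.500], [-4.000, 7.500, -7.500]] (det J = -11.250).
Solving J·Δ = −F gives Δ = (-3.500, -1.244, -1.111).
Then the next iterate is (x₁, x₂, x₃)₁ = (-1.000, -2.244, -0.111).

(-1.000, -2.244, -0.111)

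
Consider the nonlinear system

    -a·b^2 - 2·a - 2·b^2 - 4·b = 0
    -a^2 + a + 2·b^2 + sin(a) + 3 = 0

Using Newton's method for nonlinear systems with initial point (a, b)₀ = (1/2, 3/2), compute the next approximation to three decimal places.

(1.726, -0.051)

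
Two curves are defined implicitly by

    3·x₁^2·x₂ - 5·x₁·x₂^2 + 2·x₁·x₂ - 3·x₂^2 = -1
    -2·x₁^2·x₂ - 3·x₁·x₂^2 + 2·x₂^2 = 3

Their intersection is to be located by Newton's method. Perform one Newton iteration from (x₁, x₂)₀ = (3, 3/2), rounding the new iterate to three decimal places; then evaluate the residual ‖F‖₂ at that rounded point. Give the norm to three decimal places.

At (3, 3/2): F = (10.000, -45.750).
Jacobian J = [[6·x₁·x₂ - 5·x₂^2 + 2·x₂, 3·x₁^2 - 10·x₁·x₂ + 2·x₁ - 6·x₂], [-4·x₁·x₂ - 3·x₂^2, -2·x₁^2 - 6·x₁·x₂ + 4·x₂]].
At the point, J = [[18.750, -21.000], [-24.750, -39.000]] (det J = -1251.000).
Solving J·Δ = −F gives Δ = (-1.080, -0.488).
Then the next iterate is (x₁, x₂)₁ = (1.920, 1.012).
Re-evaluating at (1.920, 1.012): F = (3.17378, -14.31206), so ‖F‖₂ = 14.660.

14.660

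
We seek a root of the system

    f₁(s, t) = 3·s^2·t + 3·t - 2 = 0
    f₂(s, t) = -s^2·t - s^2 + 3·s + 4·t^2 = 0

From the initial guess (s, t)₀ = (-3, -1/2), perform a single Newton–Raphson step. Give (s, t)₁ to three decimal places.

At (-3, -1/2): F = (-17.000, -12.500).
Jacobian J = [[6·s·t, 3·s^2 + 3], [-2·s·t - 2·s + 3, -s^2 + 8·t]].
At the point, J = [[9.000, 30.000], [6.000, -13.000]] (det J = -297.000).
Solving J·Δ = −F gives Δ = (2.007, -0.035).
Then the next iterate is (s, t)₁ = (-0.993, -0.535).

(-0.993, -0.535)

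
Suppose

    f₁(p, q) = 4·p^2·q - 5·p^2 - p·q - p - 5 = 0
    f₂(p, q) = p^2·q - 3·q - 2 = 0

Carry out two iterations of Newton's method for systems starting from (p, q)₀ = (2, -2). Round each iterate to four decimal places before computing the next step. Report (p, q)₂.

At (2, -2): F = (-55.0000, -4.0000).
Jacobian J = [[8·p·q - 10·p - q - 1, 4·p^2 - p], [2·p·q, p^2 - 3]].
At the point, J = [[-51.0000, 14.0000], [-8.0000, 1.0000]] (det J = 61.0000).
Solving J·Δ = −F gives Δ = (-0.0164, 3.8689).
Then the next iterate is (p, q)₁ = (1.9836, 1.8689).
Round to (1.9836, 1.8689) and repeat: F = (-0.950084, -0.253197), J = [[6.952300, 13.755076], [7.414300, 0.934669]].
Δ = (0.0272, 0.0553), so (p, q)₂ = (2.0108, 1.9242).

(2.0108, 1.9242)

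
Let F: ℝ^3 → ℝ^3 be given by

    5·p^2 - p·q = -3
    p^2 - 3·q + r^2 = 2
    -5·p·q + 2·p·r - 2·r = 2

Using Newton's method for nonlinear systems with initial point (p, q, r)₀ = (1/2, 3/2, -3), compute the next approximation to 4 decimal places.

(-0.1220, 4.1461, -3.9684)

At (1/2, 3/2, -3): F = (3.5000, 2.7500, -2.7500).
Jacobian J = [[10·p - q, -p, 0], [2·p, -3, 2·r], [-5·q + 2·r, -5·p, 2·p - 2]].
At the point, J = [[3.5000, -0.5000, 0.0000], [1.0000, -3.0000, -6.0000], [-13.5000, -2.5000, -1.0000]] (det J = -83.0000).
Solving J·Δ = −F gives Δ = (-0.6220, 2.6461, -0.9684).
Then the next iterate is (p, q, r)₁ = (-0.1220, 4.1461, -3.9684).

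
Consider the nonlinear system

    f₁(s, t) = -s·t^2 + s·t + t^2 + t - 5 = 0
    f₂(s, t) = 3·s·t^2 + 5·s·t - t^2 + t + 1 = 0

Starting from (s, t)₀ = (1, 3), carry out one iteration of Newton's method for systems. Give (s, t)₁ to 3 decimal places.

At (1, 3): F = (1.000, 37.000).
Jacobian J = [[-t^2 + t, -2·s·t + s + 2·t + 1], [3·t^2 + 5·t, 6·s·t + 5·s - 2·t + 1]].
At the point, J = [[-6.000, 2.000], [42.000, 18.000]] (det J = -192.000).
Solving J·Δ = −F gives Δ = (-0.292, -1.375).
Then the next iterate is (s, t)₁ = (0.708, 1.625).

(0.708, 1.625)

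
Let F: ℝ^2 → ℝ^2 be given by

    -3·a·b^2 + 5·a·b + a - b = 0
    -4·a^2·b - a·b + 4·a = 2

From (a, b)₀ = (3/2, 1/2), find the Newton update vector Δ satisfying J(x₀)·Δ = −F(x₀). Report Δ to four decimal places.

(-1.4895, 0.2356)

At (3/2, 1/2): F = (3.6250, -1.2500).
Jacobian J = [[-3·b^2 + 5·b + 1, -6·a·b + 5·a - 1], [-8·a·b - b + 4, -4·a^2 - a]].
At the point, J = [[2.7500, 2.0000], [-2.5000, -10.5000]] (det J = -23.8750).
Solving J·Δ = −F gives Δ = (-1.4895, 0.2356).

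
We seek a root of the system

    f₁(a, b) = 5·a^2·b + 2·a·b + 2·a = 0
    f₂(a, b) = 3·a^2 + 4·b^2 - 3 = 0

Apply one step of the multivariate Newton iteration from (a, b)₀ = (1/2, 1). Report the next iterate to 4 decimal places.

At (1/2, 1): F = (3.2500, 1.7500).
Jacobian J = [[10·a·b + 2·b + 2, 5·a^2 + 2·a], [6·a, 8·b]].
At the point, J = [[9.0000, 2.2500], [3.0000, 8.0000]] (det J = 65.2500).
Solving J·Δ = −F gives Δ = (-0.3381, -0.0920).
Then the next iterate is (a, b)₁ = (0.1619, 0.9080).

(0.1619, 0.9080)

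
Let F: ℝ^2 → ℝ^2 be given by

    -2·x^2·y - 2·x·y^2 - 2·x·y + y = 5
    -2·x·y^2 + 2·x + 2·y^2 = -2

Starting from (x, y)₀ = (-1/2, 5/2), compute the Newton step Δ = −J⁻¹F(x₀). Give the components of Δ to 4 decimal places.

(-0.4476, -1.6300)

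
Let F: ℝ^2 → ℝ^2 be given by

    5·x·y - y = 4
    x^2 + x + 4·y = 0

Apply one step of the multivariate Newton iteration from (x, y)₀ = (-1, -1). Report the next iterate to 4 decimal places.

(-1.6154, -0.1538)

At (-1, -1): F = (2.0000, -4.0000).
Jacobian J = [[5·y, 5·x - 1], [2·x + 1, 4]].
At the point, J = [[-5.0000, -6.0000], [-1.0000, 4.0000]] (det J = -26.0000).
Solving J·Δ = −F gives Δ = (-0.6154, 0.8462).
Then the next iterate is (x, y)₁ = (-1.6154, -0.1538).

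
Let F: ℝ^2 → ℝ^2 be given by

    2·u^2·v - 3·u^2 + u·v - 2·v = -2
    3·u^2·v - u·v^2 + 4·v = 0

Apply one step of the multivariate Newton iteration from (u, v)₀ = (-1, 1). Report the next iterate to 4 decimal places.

At (-1, 1): F = (-2.0000, 8.0000).
Jacobian J = [[4·u·v - 6·u + v, 2·u^2 + u - 2], [6·u·v - v^2, 3·u^2 - 2·u·v + 4]].
At the point, J = [[3.0000, -1.0000], [-7.0000, 9.0000]] (det J = 20.0000).
Solving J·Δ = −F gives Δ = (0.5000, -0.5000).
Then the next iterate is (u, v)₁ = (-0.5000, 0.5000).

(-0.5000, 0.5000)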